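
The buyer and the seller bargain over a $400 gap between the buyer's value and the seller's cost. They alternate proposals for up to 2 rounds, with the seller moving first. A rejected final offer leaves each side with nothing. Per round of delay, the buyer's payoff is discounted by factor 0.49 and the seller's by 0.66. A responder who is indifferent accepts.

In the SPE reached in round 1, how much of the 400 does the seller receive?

Round 2 (the buyer proposes): rejection yields 0 for the seller; the buyer offers 0 and keeps 400.
Round 1 (the seller proposes): the buyer can get 400 next round, worth 0.49 × 400 = 196 now, so the seller offers 196, keeping 204.

204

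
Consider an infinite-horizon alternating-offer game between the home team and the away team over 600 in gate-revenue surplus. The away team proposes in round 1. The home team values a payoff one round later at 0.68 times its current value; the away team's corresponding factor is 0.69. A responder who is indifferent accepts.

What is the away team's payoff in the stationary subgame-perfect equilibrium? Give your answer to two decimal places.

Let x be the away team's share when the away team proposes and y be the home team's share when the home team proposes.
The home team accepts iff offered ≥ 0.68·y, so x = 600 − 0.68y. Symmetrically y = 600 − 0.69x.
Substituting: x = 600 − 0.68(600 − 0.69x), giving x(1 − 0.69·0.68) = 600(1 − 0.68).
So x = 600 × 0.32 / 0.5308 ≈ 361.7182, and the home team receives 600 − x ≈ 238.2818.

361.72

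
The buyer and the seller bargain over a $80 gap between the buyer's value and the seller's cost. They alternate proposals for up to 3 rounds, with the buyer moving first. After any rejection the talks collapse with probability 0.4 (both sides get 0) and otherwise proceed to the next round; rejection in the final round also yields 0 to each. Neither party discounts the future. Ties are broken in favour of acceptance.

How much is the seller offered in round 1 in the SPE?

By backward induction:
Round 3 (the buyer proposes): rejection yields 0 for the seller; the buyer offers 0 and keeps 80.
Round 2 (the seller proposes): rejecting gives the buyer an expected 0.6 × 80 = 48; the seller offers that and keeps 32.
Round 1 (the buyer proposes): rejecting gives the seller an expected 0.6 × 32 = 19.2. The buyer offers 19.2 and keeps 80 − 19.2 = 60.8.

19.2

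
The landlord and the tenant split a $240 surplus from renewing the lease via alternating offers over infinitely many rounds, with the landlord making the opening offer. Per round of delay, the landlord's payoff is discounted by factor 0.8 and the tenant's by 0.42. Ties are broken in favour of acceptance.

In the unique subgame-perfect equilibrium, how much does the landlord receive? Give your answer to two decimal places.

When the landlord proposes, the tenant accepts any offer worth at least 0.42 times what the tenant would get by proposing next round; and vice versa.
This gives x = 240 − 0.42y and y = 240 − 0.8x, where x and y are each side's share when it proposes.
Hence (1 − 0.42·0.8)x = 240(1 − 0.42), i.e. 0.664·x = 139.2.
x ≈ 209.6386; the tenant's share is 240 − x ≈ 30.3614.

209.64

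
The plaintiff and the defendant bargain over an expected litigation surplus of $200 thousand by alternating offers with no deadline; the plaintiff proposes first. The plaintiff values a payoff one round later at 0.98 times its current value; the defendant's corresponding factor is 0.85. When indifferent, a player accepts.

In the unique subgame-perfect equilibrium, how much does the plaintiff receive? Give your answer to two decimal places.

When the plaintiff proposes, the defendant accepts any offer worth at least 0.85 times what the defendant would get by proposing next round; and vice versa.
This gives x = 200 − 0.85y and y = 200 − 0.98x, where x and y are each side's share when it proposes.
Hence (1 − 0.85·0.98)x = 200(1 − 0.85), i.e. 0.167·x = 30.
x ≈ 179.6407; the defendant's share is 200 − x ≈ 20.3593.

179.64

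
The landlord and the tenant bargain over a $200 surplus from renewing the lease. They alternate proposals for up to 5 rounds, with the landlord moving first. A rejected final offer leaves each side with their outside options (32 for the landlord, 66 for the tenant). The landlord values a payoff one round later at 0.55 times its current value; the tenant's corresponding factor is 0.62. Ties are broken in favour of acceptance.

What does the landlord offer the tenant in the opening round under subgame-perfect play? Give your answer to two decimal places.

Round 5 (the landlord proposes): the tenant gets 66 if talks fail, so the landlord offers 66 and keeps 134.
Round 4 (the tenant proposes): the landlord can get 134 next round, worth 0.55 × 134 = 73.7 now, so the tenant offers 73.7, keeping 126.3.
Round 3 (the landlord proposes): the tenant can get 126.3 next round, worth 0.62 × 126.3 = 78.306 now; the landlord offers that and keeps 121.694.
Round 2 (the tenant proposes): the landlord can get 121.694 next round, worth 0.55 × 121.694 = 66.9317 now; the tenant offers that and keeps 133.0683.
Round 1 (the landlord proposes): the tenant can get 133.0683 next round, worth 0.62 × 133.0683 = 82.502346 now. The landlord offers 82.502346 and keeps 200 − 82.502346 = 117.497654.

82.50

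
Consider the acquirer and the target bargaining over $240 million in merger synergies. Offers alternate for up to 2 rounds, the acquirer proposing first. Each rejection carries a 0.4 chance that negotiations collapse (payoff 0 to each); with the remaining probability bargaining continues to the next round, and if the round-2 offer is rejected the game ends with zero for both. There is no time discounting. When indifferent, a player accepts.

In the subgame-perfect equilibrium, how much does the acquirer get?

96

By backward induction:
Round 2 (the target proposes): the acquirer will accept anything ≥ 0, so the target offers 0 and keeps 240.
Round 1 (the acquirer proposes): rejecting gives the target an expected 0.6 × 240 = 144; the acquirer offers that and keeps 96.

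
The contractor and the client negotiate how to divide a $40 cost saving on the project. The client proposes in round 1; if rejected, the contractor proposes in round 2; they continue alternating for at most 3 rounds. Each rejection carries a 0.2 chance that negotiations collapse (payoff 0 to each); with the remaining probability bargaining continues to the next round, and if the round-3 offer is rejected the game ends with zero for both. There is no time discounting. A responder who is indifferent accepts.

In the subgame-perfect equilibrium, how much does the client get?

33.6

Round 3 (the client proposes): rejection yields 0 for the contractor; the client offers 0 and keeps 40.
Round 2 (the contractor proposes): rejecting gives the client an expected 0.8 × 40 = 32. The contractor offers 32 and keeps 40 − 32 = 8.
Round 1 (the client proposes): rejecting gives the contractor an expected 0.8 × 8 = 6.4; the client offers that and keeps 33.6.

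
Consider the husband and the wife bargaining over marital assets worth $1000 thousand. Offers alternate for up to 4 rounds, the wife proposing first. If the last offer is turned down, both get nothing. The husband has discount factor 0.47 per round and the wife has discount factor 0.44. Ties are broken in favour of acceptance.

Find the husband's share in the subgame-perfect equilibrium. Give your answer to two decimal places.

360.40

Round 4 (the husband proposes): the wife will accept anything ≥ 0, so the husband offers 0 and keeps 1000.
Round 3 (the wife proposes): the husband can get 1000 next round, worth 0.47 × 1000 = 470 now. The wife offers 470 and keeps 1000 − 470 = 530.
Round 2 (the husband proposes): the wife can get 530 next round, worth 0.44 × 530 = 233.2 now, so the husband offers 233.2, keeping 766.8.
Round 1 (the wife proposes): the husband can get 766.8 next round, worth 0.47 × 766.8 = 360.396 now, so the wife offers 360.396, keeping 639.604.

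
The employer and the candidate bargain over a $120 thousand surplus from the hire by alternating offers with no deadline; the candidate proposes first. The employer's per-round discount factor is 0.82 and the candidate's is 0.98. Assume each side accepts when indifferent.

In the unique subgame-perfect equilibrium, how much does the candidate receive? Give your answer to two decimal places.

109.98

In a stationary SPE each proposer offers the other exactly their discounted continuation value.
If the candidate keeps x when proposing and the employer keeps y when proposing, then x = 120 − 0.82y and y = 120 − 0.98x.
Solving: x = 120(1 − 0.82) / (1 − 0.98·0.82) = 21.6 / 0.1964 ≈ 109.9796.
The employer gets 120 − 109.9796 ≈ 10.0204.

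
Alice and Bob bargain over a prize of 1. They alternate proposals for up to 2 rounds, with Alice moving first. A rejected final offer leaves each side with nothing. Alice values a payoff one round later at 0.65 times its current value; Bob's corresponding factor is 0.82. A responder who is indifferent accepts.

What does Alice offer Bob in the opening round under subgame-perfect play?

0.82

By backward induction:
Round 2 (Bob proposes): Alice will accept anything ≥ 0, so Bob offers 0 and keeps 1.
Round 1 (Alice proposes): Bob can get 1 next round, worth 0.82 × 1 = 0.82 now; Alice offers that and keeps 0.18.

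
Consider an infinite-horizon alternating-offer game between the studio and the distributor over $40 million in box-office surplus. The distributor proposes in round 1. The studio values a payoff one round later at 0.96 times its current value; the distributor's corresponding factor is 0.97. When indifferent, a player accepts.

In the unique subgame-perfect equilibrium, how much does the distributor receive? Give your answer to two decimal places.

In a stationary SPE each proposer offers the other exactly their discounted continuation value.
If the distributor keeps x when proposing and the studio keeps y when proposing, then x = 40 − 0.96y and y = 40 − 0.97x.
Solving: x = 40(1 − 0.96) / (1 − 0.97·0.96) = 1.6 / 0.0688 ≈ 23.2558.
The studio gets 40 − 23.2558 ≈ 16.7442.

23.26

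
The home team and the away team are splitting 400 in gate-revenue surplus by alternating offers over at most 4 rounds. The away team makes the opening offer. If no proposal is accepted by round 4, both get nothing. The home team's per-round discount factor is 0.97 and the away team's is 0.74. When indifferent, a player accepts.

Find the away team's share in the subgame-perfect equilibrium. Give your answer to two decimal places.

Round 4 (the home team proposes): rejection yields 0 for the away team; the home team offers 0 and keeps 400.
Round 3 (the away team proposes): the home team can get 400 next round, worth 0.97 × 400 = 388 now; the away team offers that and keeps 12.
Round 2 (the home team proposes): the away team can get 12 next round, worth 0.74 × 12 = 8.88 now, so the home team offers 8.88, keeping 391.12.
Round 1 (the away team proposes): the home team can get 391.12 next round, worth 0.97 × 391.12 = 379.3864 now; the away team offers that and keeps 20.6136.

20.61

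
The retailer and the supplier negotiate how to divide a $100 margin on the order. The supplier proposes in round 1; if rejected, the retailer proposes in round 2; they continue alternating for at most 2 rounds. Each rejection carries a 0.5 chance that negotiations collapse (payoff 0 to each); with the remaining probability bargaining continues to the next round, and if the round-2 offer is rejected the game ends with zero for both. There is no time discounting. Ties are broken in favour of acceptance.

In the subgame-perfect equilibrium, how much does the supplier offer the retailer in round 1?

50

Round 2 (the retailer proposes): rejection yields 0 for the supplier; the retailer offers 0 and keeps 100.
Round 1 (the supplier proposes): rejecting gives the retailer an expected 0.5 × 100 = 50. The supplier offers 50 and keeps 100 − 50 = 50.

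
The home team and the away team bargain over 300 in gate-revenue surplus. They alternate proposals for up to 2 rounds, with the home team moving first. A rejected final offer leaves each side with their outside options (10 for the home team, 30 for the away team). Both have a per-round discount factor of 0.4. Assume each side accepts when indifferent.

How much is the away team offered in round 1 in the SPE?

Round 2 (the away team proposes): the home team gets 10 if talks fail, so the away team offers 10 and keeps 290.
Round 1 (the home team proposes): the away team can get 290 next round, worth 0.4 × 290 = 116 now. The home team offers 116 and keeps 300 − 116 = 184.

116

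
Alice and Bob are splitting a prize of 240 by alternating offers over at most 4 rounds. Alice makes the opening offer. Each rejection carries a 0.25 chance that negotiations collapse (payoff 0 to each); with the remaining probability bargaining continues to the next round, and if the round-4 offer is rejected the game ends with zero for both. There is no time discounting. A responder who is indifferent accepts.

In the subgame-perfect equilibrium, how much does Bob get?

146.25

Round 4 (Bob proposes): Alice will accept anything ≥ 0, so Bob offers 0 and keeps 240.
Round 3 (Alice proposes): rejecting gives Bob an expected 0.75 × 240 = 180; Alice offers that and keeps 60.
Round 2 (Bob proposes): rejecting gives Alice an expected 0.75 × 60 = 45, so Bob offers 45, keeping 195.
Round 1 (Alice proposes): rejecting gives Bob an expected 0.75 × 195 = 146.25. Alice offers 146.25 and keeps 240 − 146.25 = 93.75.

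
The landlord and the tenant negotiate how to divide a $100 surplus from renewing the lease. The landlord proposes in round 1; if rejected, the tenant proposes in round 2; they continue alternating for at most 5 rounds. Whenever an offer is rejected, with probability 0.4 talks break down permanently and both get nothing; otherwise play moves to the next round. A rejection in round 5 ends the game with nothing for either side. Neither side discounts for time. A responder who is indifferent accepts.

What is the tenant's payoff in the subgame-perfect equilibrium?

Round 5 (the landlord proposes): rejection yields 0 for the tenant; the landlord offers 0 and keeps 100.
Round 4 (the tenant proposes): rejecting gives the landlord an expected 0.6 × 100 = 60. The tenant offers 60 and keeps 100 − 60 = 40.
Round 3 (the landlord proposes): rejecting gives the tenant an expected 0.6 × 40 = 24. The landlord offers 24 and keeps 100 − 24 = 76.
Round 2 (the tenant proposes): rejecting gives the landlord an expected 0.6 × 76 = 45.6, so the tenant offers 45.6, keeping 54.4.
Round 1 (the landlord proposes): rejecting gives the tenant an expected 0.6 × 54.4 = 32.64; the landlord offers that and keeps 67.36.

32.64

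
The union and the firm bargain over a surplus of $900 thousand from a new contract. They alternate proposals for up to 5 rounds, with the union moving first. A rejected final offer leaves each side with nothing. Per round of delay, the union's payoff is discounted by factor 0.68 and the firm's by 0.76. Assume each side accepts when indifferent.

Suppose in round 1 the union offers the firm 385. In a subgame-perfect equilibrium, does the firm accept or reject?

Round 5 (the union proposes): rejection yields 0 for the firm; the union offers 0 and keeps 900.
Round 4 (the firm proposes): the union can get 900 next round, worth 0.68 × 900 = 612 now. The firm offers 612 and keeps 900 − 612 = 288.
Round 3 (the union proposes): the firm can get 288 next round, worth 0.76 × 288 = 218.88 now; the union offers that and keeps 681.12.
Round 2 (the firm proposes): the union can get 681.12 next round, worth 0.68 × 681.12 = 463.1616 now. The firm offers 463.1616 and keeps 900 − 463.1616 = 436.8384.
So by rejecting in round 1, the firm gets 436.8384 next round, worth 0.76 × 436.8384 = 331.997184 now.
Offer 385 ≥ 331.997184, so the firm accepts.

Accept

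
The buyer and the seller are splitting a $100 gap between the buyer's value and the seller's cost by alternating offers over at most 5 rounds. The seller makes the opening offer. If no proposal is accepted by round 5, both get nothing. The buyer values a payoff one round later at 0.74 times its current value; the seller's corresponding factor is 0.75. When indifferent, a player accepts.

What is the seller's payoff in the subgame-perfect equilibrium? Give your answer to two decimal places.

Round 5 (the seller proposes): the buyer will accept anything ≥ 0, so the seller offers 0 and keeps 100.
Round 4 (the buyer proposes): the seller can get 100 next round, worth 0.75 × 100 = 75 now. The buyer offers 75 and keeps 100 − 75 = 25.
Round 3 (the seller proposes): the buyer can get 25 next round, worth 0.74 × 25 = 18.5 now; the seller offers that and keeps 81.5.
Round 2 (the buyer proposes): the seller can get 81.5 next round, worth 0.75 × 81.5 = 61.125 now, so the buyer offers 61.125, keeping 38.875.
Round 1 (the seller proposes): the buyer can get 38.875 next round, worth 0.74 × 38.875 = 28.7675 now, so the seller offers 28.7675, keeping 71.2325.

71.23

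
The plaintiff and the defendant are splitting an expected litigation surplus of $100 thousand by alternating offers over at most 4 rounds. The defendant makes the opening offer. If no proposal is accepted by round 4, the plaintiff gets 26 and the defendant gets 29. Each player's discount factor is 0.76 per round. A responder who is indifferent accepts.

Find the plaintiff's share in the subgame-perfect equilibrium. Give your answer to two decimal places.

Round 4 (the plaintiff proposes): the defendant gets 29 if talks fail, so the plaintiff offers 29 and keeps 71.
Round 3 (the defendant proposes): the plaintiff can get 71 next round, worth 0.76 × 71 = 53.96 now. The defendant offers 53.96 and keeps 100 − 53.96 = 46.04.
Round 2 (the plaintiff proposes): the defendant can get 46.04 next round, worth 0.76 × 46.04 = 34.9904 now, so the plaintiff offers 34.9904, keeping 65.0096.
Round 1 (the defendant proposes): the plaintiff can get 65.0096 next round, worth 0.76 × 65.0096 = 49.407296 now; the defendant offers that and keeps 50.592704.

49.41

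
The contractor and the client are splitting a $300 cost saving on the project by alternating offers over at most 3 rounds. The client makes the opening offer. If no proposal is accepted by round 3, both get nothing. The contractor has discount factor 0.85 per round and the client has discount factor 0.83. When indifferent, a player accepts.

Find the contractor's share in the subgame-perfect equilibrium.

43.35

Round 3 (the client proposes): the contractor will accept anything ≥ 0, so the client offers 0 and keeps 300.
Round 2 (the contractor proposes): the client can get 300 next round, worth 0.83 × 300 = 249 now. The contractor offers 249 and keeps 300 − 249 = 51.
Round 1 (the client proposes): the contractor can get 51 next round, worth 0.85 × 51 = 43.35 now; the client offers that and keeps 256.65.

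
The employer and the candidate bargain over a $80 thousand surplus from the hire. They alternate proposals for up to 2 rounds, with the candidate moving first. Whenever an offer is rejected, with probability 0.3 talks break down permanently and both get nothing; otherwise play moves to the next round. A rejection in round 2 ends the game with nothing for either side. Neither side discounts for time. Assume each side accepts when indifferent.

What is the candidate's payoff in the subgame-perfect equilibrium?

24

By backward induction:
Round 2 (the employer proposes): rejection yields 0 for the candidate; the employer offers 0 and keeps 80.
Round 1 (the candidate proposes): rejecting gives the employer an expected 0.7 × 80 = 56. The candidate offers 56 and keeps 80 − 56 = 24.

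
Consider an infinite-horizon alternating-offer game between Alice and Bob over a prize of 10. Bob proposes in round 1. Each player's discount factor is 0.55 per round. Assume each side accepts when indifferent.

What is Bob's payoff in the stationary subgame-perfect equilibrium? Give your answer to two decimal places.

In a stationary SPE each proposer offers the other exactly their discounted continuation value.
If Bob keeps x when proposing and Alice keeps y when proposing, then x = 10 − 0.55y and y = 10 − 0.55x.
Solving: x = 10(1 − 0.55) / (1 − 0.55·0.55) = 4.5 / 0.6975 ≈ 6.4516.
Alice gets 10 − 6.4516 ≈ 3.5484.

6.45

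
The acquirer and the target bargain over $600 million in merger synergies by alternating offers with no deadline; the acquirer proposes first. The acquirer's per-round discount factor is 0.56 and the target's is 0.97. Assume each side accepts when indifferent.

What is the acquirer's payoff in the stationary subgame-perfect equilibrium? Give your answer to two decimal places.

In a stationary SPE each proposer offers the other exactly their discounted continuation value.
If the acquirer keeps x when proposing and the target keeps y when proposing, then x = 600 − 0.97y and y = 600 − 0.56x.
Solving: x = 600(1 − 0.97) / (1 − 0.56·0.97) = 18 / 0.4568 ≈ 39.4046.
The target gets 600 − 39.4046 ≈ 560.5954.

39.40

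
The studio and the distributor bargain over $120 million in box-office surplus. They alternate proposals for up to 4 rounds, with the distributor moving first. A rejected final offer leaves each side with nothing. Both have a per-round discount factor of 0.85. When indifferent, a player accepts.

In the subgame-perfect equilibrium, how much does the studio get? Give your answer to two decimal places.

89.00

Round 4 (the studio proposes): rejection yields 0 for the distributor; the studio offers 0 and keeps 120.
Round 3 (the distributor proposes): the studio can get 120 next round, worth 0.85 × 120 = 102 now, so the distributor offers 102, keeping 18.
Round 2 (the studio proposes): the distributor can get 18 next round, worth 0.85 × 18 = 15.3 now. The studio offers 15.3 and keeps 120 − 15.3 = 104.7.
Round 1 (the distributor proposes): the studio can get 104.7 next round, worth 0.85 × 104.7 = 88.995 now. The distributor offers 88.995 and keeps 120 − 88.995 = 31.005.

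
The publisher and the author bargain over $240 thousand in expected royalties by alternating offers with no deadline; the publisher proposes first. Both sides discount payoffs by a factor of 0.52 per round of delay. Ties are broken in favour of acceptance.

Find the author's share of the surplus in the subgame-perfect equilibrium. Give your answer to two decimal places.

82.11

In a stationary SPE each proposer offers the other exactly their discounted continuation value.
If the publisher keeps x when proposing and the author keeps y when proposing, then x = 240 − 0.52y and y = 240 − 0.52x.
Solving: x = 240(1 − 0.52) / (1 − 0.52·0.52) = 115.2 / 0.7296 ≈ 157.8947.
The author gets 240 − 157.8947 ≈ 82.1053.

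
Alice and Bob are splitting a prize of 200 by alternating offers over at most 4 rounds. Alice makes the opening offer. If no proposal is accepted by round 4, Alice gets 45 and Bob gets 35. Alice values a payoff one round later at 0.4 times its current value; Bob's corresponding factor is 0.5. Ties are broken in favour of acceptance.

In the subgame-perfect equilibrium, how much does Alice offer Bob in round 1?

Solve by backward induction from round 4.
Round 4 (Bob proposes): Alice gets 45 if talks fail, so Bob offers 45 and keeps 155.
Round 3 (Alice proposes): Bob can get 155 next round, worth 0.5 × 155 = 77.5 now; Alice offers that and keeps 122.5.
Round 2 (Bob proposes): Alice can get 122.5 next round, worth 0.4 × 122.5 = 49 now; Bob offers that and keeps 151.
Round 1 (Alice proposes): Bob can get 151 next round, worth 0.5 × 151 = 75.5 now, so Alice offers 75.5, keeping 124.5.

75.5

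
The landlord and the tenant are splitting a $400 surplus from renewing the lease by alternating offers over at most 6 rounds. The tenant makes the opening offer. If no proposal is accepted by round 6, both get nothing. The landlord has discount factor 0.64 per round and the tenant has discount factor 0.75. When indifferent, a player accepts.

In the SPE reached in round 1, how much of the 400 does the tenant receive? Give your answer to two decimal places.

246.30

Round 6 (the landlord proposes): the tenant will accept anything ≥ 0, so the landlord offers 0 and keeps 400.
Round 5 (the tenant proposes): the landlord can get 400 next round, worth 0.64 × 400 = 256 now. The tenant offers 256 and keeps 400 − 256 = 144.
Round 4 (the landlord proposes): the tenant can get 144 next round, worth 0.75 × 144 = 108 now, so the landlord offers 108, keeping 292.
Round 3 (the tenant proposes): the landlord can get 292 next round, worth 0.64 × 292 = 186.88 now, so the tenant offers 186.88, keeping 213.12.
Round 2 (the landlord proposes): the tenant can get 213.12 next round, worth 0.75 × 213.12 = 159.84 now. The landlord offers 159.84 and keeps 400 − 159.84 = 240.16.
Round 1 (the tenant proposes): the landlord can get 240.16 next round, worth 0.64 × 240.16 = 153.7024 now, so the tenant offers 153.7024, keeping 246.2976.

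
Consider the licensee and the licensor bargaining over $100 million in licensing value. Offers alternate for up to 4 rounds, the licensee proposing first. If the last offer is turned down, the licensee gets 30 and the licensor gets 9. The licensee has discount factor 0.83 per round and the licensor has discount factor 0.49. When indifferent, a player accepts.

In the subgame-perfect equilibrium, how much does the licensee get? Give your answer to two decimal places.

Round 4 (the licensor proposes): the licensee gets 30 if talks fail, so the licensor offers 30 and keeps 70.
Round 3 (the licensee proposes): the licensor can get 70 next round, worth 0.49 × 70 = 34.3 now, so the licensee offers 34.3, keeping 65.7.
Round 2 (the licensor proposes): the licensee can get 65.7 next round, worth 0.83 × 65.7 = 54.531 now, so the licensor offers 54.531, keeping 45.469.
Round 1 (the licensee proposes): the licensor can get 45.469 next round, worth 0.49 × 45.469 = 22.27981 now, so the licensee offers 22.27981, keeping 77.72019.

77.72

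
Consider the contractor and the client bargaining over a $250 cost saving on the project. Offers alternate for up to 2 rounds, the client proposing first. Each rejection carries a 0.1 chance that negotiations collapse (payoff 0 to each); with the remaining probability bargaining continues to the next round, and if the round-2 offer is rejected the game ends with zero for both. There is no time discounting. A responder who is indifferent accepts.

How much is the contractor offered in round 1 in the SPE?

225

Round 2 (the contractor proposes): rejection yields 0 for the client; the contractor offers 0 and keeps 250.
Round 1 (the client proposes): rejecting gives the contractor an expected 0.9 × 250 = 225; the client offers that and keeps 25.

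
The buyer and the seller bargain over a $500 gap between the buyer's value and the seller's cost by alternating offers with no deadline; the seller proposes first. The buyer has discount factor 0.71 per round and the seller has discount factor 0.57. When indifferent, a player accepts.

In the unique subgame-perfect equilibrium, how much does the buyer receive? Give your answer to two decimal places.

256.43

When the seller proposes, the buyer accepts any offer worth at least 0.71 times what the buyer would get by proposing next round; and vice versa.
This gives x = 500 − 0.71y and y = 500 − 0.57x, where x and y are each side's share when it proposes.
Hence (1 − 0.71·0.57)x = 500(1 − 0.71), i.e. 0.5953·x = 145.
x ≈ 243.5747; the buyer's share is 500 − x ≈ 256.4253.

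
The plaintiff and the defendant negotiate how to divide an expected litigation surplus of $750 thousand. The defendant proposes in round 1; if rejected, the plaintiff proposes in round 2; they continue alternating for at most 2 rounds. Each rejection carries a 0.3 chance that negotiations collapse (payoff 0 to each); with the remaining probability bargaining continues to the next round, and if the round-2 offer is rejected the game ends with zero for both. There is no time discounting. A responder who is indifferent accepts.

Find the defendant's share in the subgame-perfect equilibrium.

Round 2 (the plaintiff proposes): the defendant will accept anything ≥ 0, so the plaintiff offers 0 and keeps 750.
Round 1 (the defendant proposes): rejecting gives the plaintiff an expected 0.7 × 750 = 525; the defendant offers that and keeps 225.

225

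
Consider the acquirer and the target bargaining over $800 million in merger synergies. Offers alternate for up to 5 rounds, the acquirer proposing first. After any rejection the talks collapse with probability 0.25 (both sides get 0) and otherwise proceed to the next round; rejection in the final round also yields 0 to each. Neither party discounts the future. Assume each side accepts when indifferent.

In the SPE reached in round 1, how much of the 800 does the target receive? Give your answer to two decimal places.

By backward induction:
Round 5 (the acquirer proposes): the target will accept anything ≥ 0, so the acquirer offers 0 and keeps 800.
Round 4 (the target proposes): rejecting gives the acquirer an expected 0.75 × 800 = 600, so the target offers 600, keeping 200.
Round 3 (the acquirer proposes): rejecting gives the target an expected 0.75 × 200 = 150, so the acquirer offers 150, keeping 650.
Round 2 (the target proposes): rejecting gives the acquirer an expected 0.75 × 650 = 487.5; the target offers that and keeps 312.5.
Round 1 (the acquirer proposes): rejecting gives the target an expected 0.75 × 312.5 = 234.375; the acquirer offers that and keeps 565.625.

234.38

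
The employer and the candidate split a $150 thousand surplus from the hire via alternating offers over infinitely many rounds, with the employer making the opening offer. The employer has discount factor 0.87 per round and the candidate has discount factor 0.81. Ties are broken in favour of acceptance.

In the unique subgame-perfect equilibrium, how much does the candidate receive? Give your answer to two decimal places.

53.49

In a stationary SPE each proposer offers the other exactly their discounted continuation value.
If the employer keeps x when proposing and the candidate keeps y when proposing, then x = 150 − 0.81y and y = 150 − 0.87x.
Solving: x = 150(1 − 0.81) / (1 − 0.87·0.81) = 28.5 / 0.2953 ≈ 96.5120.
The candidate gets 150 − 96.5120 ≈ 53.4880.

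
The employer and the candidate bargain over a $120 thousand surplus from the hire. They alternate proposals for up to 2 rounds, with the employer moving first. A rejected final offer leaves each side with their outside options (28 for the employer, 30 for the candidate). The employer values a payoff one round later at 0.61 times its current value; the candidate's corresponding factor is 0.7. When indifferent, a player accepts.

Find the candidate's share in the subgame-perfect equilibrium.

64.4

Round 2 (the candidate proposes): the employer gets 28 if talks fail, so the candidate offers 28 and keeps 92.
Round 1 (the employer proposes): the candidate can get 92 next round, worth 0.7 × 92 = 64.4 now, so the employer offers 64.4, keeping 55.6.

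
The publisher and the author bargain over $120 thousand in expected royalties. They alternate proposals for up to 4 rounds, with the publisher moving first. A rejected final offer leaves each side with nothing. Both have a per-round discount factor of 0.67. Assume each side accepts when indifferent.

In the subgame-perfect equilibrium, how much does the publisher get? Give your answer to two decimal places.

57.38

Round 4 (the author proposes): rejection yields 0 for the publisher; the author offers 0 and keeps 120.
Round 3 (the publisher proposes): the author can get 120 next round, worth 0.67 × 120 = 80.4 now. The publisher offers 80.4 and keeps 120 − 80.4 = 39.6.
Round 2 (the author proposes): the publisher can get 39.6 next round, worth 0.67 × 39.6 = 26.532 now; the author offers that and keeps 93.468.
Round 1 (the publisher proposes): the author can get 93.468 next round, worth 0.67 × 93.468 = 62.62356 now. The publisher offers 62.62356 and keeps 120 − 62.62356 = 57.37644.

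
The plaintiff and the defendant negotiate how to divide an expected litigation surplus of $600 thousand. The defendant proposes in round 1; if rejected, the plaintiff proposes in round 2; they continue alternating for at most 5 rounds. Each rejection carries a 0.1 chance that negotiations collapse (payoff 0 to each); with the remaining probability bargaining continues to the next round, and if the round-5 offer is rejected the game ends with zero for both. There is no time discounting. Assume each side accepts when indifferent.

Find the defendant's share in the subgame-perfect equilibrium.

502.26

Round 5 (the defendant proposes): the plaintiff will accept anything ≥ 0, so the defendant offers 0 and keeps 600.
Round 4 (the plaintiff proposes): rejecting gives the defendant an expected 0.9 × 600 = 540; the plaintiff offers that and keeps 60.
Round 3 (the defendant proposes): rejecting gives the plaintiff an expected 0.9 × 60 = 54; the defendant offers that and keeps 546.
Round 2 (the plaintiff proposes): rejecting gives the defendant an expected 0.9 × 546 = 491.4, so the plaintiff offers 491.4, keeping 108.6.
Round 1 (the defendant proposes): rejecting gives the plaintiff an expected 0.9 × 108.6 = 97.74. The defendant offers 97.74 and keeps 600 − 97.74 = 502.26.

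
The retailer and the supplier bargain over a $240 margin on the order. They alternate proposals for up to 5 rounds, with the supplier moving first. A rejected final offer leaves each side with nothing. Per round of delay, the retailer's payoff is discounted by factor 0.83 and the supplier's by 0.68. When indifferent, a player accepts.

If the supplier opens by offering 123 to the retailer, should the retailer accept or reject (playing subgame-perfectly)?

Accept

Work out the retailer's continuation value if the offer is rejected.
Round 5 (the supplier proposes): the retailer will accept anything ≥ 0, so the supplier offers 0 and keeps 240.
Round 4 (the retailer proposes): the supplier can get 240 next round, worth 0.68 × 240 = 163.2 now, so the retailer offers 163.2, keeping 76.8.
Round 3 (the supplier proposes): the retailer can get 76.8 next round, worth 0.83 × 76.8 = 63.744 now. The supplier offers 63.744 and keeps 240 − 63.744 = 176.256.
Round 2 (the retailer proposes): the supplier can get 176.256 next round, worth 0.68 × 176.256 = 119.85408 now, so the retailer offers 119.85408, keeping 120.14592.
So by rejecting in round 1, the retailer gets 120.14592 next round, worth 0.83 × 120.14592 = 99.7211136 now.
Offer 123 ≥ 99.7211136, so the retailer accepts.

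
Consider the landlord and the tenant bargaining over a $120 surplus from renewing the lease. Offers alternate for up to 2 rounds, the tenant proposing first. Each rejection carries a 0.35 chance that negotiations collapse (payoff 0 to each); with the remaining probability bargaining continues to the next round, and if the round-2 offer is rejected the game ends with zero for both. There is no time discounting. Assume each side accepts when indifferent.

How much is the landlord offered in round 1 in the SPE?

Round 2 (the landlord proposes): the tenant will accept anything ≥ 0, so the landlord offers 0 and keeps 120.
Round 1 (the tenant proposes): rejecting gives the landlord an expected 0.65 × 120 = 78. The tenant offers 78 and keeps 120 − 78 = 42.

78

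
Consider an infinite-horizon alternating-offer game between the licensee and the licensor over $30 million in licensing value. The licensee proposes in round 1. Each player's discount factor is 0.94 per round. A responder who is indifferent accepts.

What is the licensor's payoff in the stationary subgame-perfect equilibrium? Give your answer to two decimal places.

In a stationary SPE each proposer offers the other exactly their discounted continuation value.
If the licensee keeps x when proposing and the licensor keeps y when proposing, then x = 30 − 0.94y and y = 30 − 0.94x.
Solving: x = 30(1 − 0.94) / (1 − 0.94·0.94) = 1.8 / 0.1164 ≈ 15.4639.
The licensor gets 30 − 15.4639 ≈ 14.5361.

14.54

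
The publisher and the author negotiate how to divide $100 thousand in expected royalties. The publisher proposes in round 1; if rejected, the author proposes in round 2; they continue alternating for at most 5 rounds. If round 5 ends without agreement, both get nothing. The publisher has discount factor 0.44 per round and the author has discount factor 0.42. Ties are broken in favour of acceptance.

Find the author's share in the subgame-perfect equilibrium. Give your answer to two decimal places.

Round 5 (the publisher proposes): the author will accept anything ≥ 0, so the publisher offers 0 and keeps 100.
Round 4 (the author proposes): the publisher can get 100 next round, worth 0.44 × 100 = 44 now; the author offers that and keeps 56.
Round 3 (the publisher proposes): the author can get 56 next round, worth 0.42 × 56 = 23.52 now, so the publisher offers 23.52, keeping 76.48.
Round 2 (the author proposes): the publisher can get 76.48 next round, worth 0.44 × 76.48 = 33.6512 now, so the author offers 33.6512, keeping 66.3488.
Round 1 (the publisher proposes): the author can get 66.3488 next round, worth 0.42 × 66.3488 = 27.866496 now, so the publisher offers 27.866496, keeping 72.133504.

27.87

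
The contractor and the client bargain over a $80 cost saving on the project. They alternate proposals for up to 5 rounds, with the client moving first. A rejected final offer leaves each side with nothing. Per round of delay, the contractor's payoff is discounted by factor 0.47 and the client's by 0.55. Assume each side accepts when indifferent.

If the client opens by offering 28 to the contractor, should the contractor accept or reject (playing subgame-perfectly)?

Round 5 (the client proposes): the contractor will accept anything ≥ 0, so the client offers 0 and keeps 80.
Round 4 (the contractor proposes): the client can get 80 next round, worth 0.55 × 80 = 44 now; the contractor offers that and keeps 36.
Round 3 (the client proposes): the contractor can get 36 next round, worth 0.47 × 36 = 16.92 now; the client offers that and keeps 63.08.
Round 2 (the contractor proposes): the client can get 63.08 next round, worth 0.55 × 63.08 = 34.694 now; the contractor offers that and keeps 45.306.
So by rejecting in round 1, the contractor gets 45.306 next round, worth 0.47 × 45.306 = 21.29382 now.
Offer 28 ≥ 21.29382, so the contractor accepts.

Accept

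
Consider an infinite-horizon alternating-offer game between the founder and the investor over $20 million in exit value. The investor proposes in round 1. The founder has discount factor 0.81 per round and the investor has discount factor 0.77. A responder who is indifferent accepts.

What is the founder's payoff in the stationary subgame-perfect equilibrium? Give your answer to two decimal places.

9.90

In a stationary SPE each proposer offers the other exactly their discounted continuation value.
If the investor keeps x when proposing and the founder keeps y when proposing, then x = 20 − 0.81y and y = 20 − 0.77x.
Solving: x = 20(1 − 0.81) / (1 − 0.77·0.81) = 3.8 / 0.3763 ≈ 10.0983.
The founder gets 20 − 10.0983 ≈ 9.9017.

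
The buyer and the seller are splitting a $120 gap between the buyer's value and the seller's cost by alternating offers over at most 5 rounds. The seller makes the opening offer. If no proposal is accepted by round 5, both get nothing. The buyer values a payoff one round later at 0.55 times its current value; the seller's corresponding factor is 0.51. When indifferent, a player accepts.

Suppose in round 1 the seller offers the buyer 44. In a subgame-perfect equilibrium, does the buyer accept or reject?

Round 5 (the seller proposes): the buyer will accept anything ≥ 0, so the seller offers 0 and keeps 120.
Round 4 (the buyer proposes): the seller can get 120 next round, worth 0.51 × 120 = 61.2 now. The buyer offers 61.2 and keeps 120 − 61.2 = 58.8.
Round 3 (the seller proposes): the buyer can get 58.8 next round, worth 0.55 × 58.8 = 32.34 now; the seller offers that and keeps 87.66.
Round 2 (the buyer proposes): the seller can get 87.66 next round, worth 0.51 × 87.66 = 44.7066 now, so the buyer offers 44.7066, keeping 75.2934.
So by rejecting in round 1, the buyer gets 75.2934 next round, worth 0.55 × 75.2934 = 41.41137 now.
Offer 44 ≥ 41.41137, so the buyer accepts.

Accept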